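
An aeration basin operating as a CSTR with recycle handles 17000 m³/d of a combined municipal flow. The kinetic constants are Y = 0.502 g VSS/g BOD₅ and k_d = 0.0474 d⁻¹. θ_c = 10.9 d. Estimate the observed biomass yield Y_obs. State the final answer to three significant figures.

Y_obs ≈ 0.331 g VSS/g BOD₅

The observed yield is Y_obs = Y/(1 + k_d·θ_c) = 0.502 / (1 + 0.0474 × 10.9) = 0.502 / 1.517 = 0.3310 g VSS per g BOD₅ removed.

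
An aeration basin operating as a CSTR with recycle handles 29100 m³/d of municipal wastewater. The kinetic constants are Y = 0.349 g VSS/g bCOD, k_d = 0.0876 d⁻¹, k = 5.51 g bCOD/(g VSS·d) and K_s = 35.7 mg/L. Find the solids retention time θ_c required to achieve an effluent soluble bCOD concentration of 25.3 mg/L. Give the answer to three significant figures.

Specific growth rate at S = 25.3 mg/L: μ = YkS/(K_s+S) = 0.349·5.51·25.3/(35.7+25.3) = 0.7976 d⁻¹.
1/θ_c = 0.7976 − 0.0876 = 0.7100 d⁻¹, so θ_c = 1.409 d.

θ_c ≈ 1.41 d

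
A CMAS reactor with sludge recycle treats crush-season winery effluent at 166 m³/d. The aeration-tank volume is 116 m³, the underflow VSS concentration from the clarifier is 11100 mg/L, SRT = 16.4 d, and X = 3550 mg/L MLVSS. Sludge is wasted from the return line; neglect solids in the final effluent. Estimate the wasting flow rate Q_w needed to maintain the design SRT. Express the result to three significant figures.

Q_w ≈ 2.26 m³/d

Q_w = (V·X)/(θ_c X_r) = 116.0 × 3550 / (16.4 × 11100) = 2.262 m³/d.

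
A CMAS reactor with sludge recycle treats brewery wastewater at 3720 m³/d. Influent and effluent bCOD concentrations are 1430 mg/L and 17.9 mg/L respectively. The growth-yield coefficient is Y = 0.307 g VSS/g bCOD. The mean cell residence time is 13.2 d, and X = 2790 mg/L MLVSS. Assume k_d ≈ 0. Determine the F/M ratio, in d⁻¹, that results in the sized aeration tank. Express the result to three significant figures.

F/M ≈ 0.250 d⁻¹

With k_d = 0 the design equation reduces to V = Y Q (S₀−S) θ_c / X = 0.307 × 3720 × (1430 − 17.9) × 13.2 / 2790 = 7630 m³.
Food-to-microorganism ratio F/M = Q S₀ / (V X) = 3720 × 1430 / (7630 × 2790) = 0.2499 d⁻¹.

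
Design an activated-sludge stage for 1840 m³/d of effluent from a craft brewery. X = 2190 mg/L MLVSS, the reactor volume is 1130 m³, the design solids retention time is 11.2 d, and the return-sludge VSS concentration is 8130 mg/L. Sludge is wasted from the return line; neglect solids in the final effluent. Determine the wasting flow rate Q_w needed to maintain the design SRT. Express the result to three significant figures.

Q_w ≈ 27.2 m³/d

θ_c = V·X/(Q_w·X_r) when wasting from the recycle, so Q_w = V·X/(θ_c·X_r) = 1130 × 2190 / (11.2 × 8130) = 27.18 m³/d.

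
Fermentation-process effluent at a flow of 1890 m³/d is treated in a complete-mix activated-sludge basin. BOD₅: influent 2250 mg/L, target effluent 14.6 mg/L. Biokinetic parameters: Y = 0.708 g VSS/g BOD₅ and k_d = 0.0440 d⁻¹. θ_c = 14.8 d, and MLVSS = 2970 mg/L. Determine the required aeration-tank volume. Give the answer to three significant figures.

V ≈ 9030 m³

From the SRT design equation V = Y Q (S₀−S) θ_c / [X (1 + k_d θ_c)] = 0.708 × 1890 × (2250 − 14.6) × 14.8 / [2970 × (1 + 0.0440 × 14.8)] = 4.43×10^7 / 4904 = 9027 m³.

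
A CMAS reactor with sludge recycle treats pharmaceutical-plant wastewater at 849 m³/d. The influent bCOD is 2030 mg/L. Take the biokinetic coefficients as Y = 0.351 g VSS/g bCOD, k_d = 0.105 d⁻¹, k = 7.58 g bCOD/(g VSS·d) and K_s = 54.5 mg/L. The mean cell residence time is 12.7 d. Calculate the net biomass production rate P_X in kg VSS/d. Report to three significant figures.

Effluent substrate depends only on kinetics and SRT: S = K_s(1 + k_d θ_c) / [θ_c(Yk − k_d) − 1] = 54.5 × (1 + 0.105 × 12.7) / [12.7 × (0.351 × 7.58 − 0.105) − 1] = 127.2 / 31.46 = 4.043 mg/L.
Correct the yield for decay: Y_obs = Y/(1 + k_d θ_c) = 0.351 / (1 + 0.105 × 12.7) = 0.351 / 2.333 = 0.1504.
ΔS = 2030 − 4.04 = 2026 mg/L, so the substrate removal rate is 849 × 2026/1000 = 1720 kg bCOD/d.
So the net sludge growth is P_X = 0.1504 × 1720 = 258.7 kg VSS/d.

P_X ≈ 259 kg VSS/d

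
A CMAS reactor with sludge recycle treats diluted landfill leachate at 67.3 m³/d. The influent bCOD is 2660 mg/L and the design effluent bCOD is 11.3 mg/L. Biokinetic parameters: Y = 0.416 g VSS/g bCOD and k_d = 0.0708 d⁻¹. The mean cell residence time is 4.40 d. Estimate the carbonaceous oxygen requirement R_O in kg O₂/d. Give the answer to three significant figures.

The observed yield is Y_obs = Y/(1 + k_d·θ_c) = 0.416 / (1 + 0.0708 × 4.40) = 0.416 / 1.312 = 0.3172 g VSS per g bCOD removed.
Q·(S₀ − S) = 67.3 × (2660 − 11.3) × 10⁻³ = 178.3 kg/d removed.
Biomass synthesised: P_X = Y_obs × 178.3 = 56.54 kg VSS/d.
R_O = Q·(S₀ − S) − 1.42·P_X = 178.3 − 1.42 × 56.54 = 97.97 kg O₂/d.

R_O ≈ 98.0 kg O₂/d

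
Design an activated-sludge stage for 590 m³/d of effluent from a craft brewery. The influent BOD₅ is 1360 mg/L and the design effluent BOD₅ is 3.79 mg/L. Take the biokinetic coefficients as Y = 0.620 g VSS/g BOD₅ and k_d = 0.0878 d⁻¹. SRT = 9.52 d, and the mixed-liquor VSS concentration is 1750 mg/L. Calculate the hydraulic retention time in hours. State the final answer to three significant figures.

From the SRT design equation V = Y Q (S₀−S) θ_c / [X (1 + k_d θ_c)] = 0.620 × 590 × (1360 − 3.79) × 9.52 / [1750 × (1 + 0.0878 × 9.52)] = 4.72×10^6 / 3213 = 1470 m³.
τ = V/Q = 1470/590 = 2.492 d, or 59.80 h.

τ ≈ 59.8 h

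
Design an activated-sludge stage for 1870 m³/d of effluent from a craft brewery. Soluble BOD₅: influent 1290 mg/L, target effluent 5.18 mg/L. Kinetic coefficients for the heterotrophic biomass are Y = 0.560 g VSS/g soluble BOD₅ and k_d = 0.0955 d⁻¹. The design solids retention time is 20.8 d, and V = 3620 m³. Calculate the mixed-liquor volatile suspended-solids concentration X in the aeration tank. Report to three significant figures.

X ≈ 2590 mg/L

X = Y·Q·ΔS·θ_c / [V·(1 + k_d θ_c)] = 0.560 × 1870 × (1290 − 5.18) × 20.8 / [3620 × (1 + 0.0955 × 20.8)] = 2589 mg/L.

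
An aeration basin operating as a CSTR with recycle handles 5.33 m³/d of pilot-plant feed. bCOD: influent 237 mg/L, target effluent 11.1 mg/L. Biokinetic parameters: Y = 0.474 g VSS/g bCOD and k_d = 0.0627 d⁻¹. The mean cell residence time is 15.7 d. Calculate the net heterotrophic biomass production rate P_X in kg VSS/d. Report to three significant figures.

Correct the yield for decay: Y_obs = Y/(1 + k_d θ_c) = 0.474 / (1 + 0.0627 × 15.7) = 0.474 / 1.984 = 0.2389.
ΔS = 237 − 11.1 = 225.9 mg/L, so the substrate removal rate is 5.33 × 225.9/1000 = 1.204 kg bCOD/d.
Biomass produced: P_X = Y_obs·Q·ΔS = 0.2389 × 1.204 ≈ 0.2876 kg VSS/d.

P_X ≈ 0.288 kg VSS/d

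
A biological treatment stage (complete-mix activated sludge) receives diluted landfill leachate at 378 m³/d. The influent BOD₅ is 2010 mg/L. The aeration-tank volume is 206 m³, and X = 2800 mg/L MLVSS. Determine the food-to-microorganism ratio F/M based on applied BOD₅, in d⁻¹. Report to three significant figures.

F/M = applied load / biomass = Q·S₀/(V·X) = 378 × 2010 / (206.0 × 2800) = 1.317 d⁻¹.

F/M ≈ 1.32 d⁻¹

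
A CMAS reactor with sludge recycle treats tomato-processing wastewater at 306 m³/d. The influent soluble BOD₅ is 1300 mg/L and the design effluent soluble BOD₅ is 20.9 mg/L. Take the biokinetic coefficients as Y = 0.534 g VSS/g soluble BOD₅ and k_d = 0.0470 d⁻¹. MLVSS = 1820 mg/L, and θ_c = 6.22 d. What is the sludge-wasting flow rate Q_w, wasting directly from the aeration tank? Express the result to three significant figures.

Steady-state biomass mass balance: V·X·(1 + k_d·θ_c) = Y·Q·(S₀ − S)·θ_c, so V = 0.534 × 306 × (1300 − 20.9) × 6.22 / [1820 × (1 + 0.0470 × 6.22)] = 1.3×10^6 / 2352 = 552.7 m³.
For wasting at MLVSS concentration, Q_w = V/θ_c = 552.7/6.22 = 88.86 m³/d.

Q_w ≈ 88.9 m³/d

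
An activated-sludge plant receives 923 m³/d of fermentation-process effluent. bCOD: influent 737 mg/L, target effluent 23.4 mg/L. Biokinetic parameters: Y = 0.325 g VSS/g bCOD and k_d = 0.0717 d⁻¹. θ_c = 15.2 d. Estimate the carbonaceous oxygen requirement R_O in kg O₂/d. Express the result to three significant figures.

Y_obs = Y / (1 + k_d θ_c) = 0.325 / (1 + 0.0717 × 15.2) = 0.325 / 2.090 = 0.1555.
Mass of bCOD removed per day: Q(S₀ − S) = 923 × 713.6 g/m³ = 658.7 kg/d.
Biomass synthesised: P_X = Y_obs × 658.7 = 102.4 kg VSS/d.
R_O = Q·(S₀ − S) − 1.42·P_X = 658.7 − 1.42 × 102.4 = 513.2 kg O₂/d.

R_O ≈ 513 kg O₂/d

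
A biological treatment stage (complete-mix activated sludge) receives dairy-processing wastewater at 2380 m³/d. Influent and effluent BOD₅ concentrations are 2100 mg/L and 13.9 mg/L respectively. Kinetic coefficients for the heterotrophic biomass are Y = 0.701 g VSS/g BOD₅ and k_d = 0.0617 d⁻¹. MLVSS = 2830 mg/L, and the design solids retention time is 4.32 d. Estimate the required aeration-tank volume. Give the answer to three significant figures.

V ≈ 4190 m³

Rearranging the biomass balance for a CMAS with decay, V = Y·Q·ΔS·θ_c / [X·(1+k_d θ_c)] = 0.701 × 2380 × (2100 − 13.9) × 4.32 / [2830 × (1 + 0.0617 × 4.32)] = 1.5×10^7 / 3584 = 4195 m³.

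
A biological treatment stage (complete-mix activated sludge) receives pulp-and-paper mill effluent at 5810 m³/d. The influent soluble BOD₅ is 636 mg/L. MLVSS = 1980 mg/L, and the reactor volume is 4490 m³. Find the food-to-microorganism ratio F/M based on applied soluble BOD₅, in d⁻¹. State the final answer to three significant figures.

Food-to-microorganism ratio F/M = Q S₀ / (V X) = 5810 × 636 / (4490 × 1980) = 0.4156 d⁻¹.

F/M ≈ 0.416 d⁻¹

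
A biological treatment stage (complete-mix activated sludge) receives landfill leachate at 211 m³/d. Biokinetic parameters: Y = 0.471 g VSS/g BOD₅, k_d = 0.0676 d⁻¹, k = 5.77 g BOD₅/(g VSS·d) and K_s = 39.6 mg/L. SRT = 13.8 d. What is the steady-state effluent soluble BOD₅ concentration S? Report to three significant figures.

S ≈ 2.15 mg/L

For a completely mixed reactor with recycle the Lawrence–McCarty relation gives S = K_s·(1 + k_d·θ_c) / [θ_c·(Y·k − k_d) − 1] = 39.6 × (1 + 0.0676 × 13.8) / [13.8 × (0.471 × 5.77 − 0.0676) − 1] = 76.54 / 35.57 = 2.152 mg/L.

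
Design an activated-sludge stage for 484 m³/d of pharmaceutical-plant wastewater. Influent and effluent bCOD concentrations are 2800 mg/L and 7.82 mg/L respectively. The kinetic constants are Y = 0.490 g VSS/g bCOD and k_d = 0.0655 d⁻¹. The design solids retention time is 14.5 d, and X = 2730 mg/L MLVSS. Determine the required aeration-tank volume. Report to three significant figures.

V ≈ 1800 m³

Steady-state biomass mass balance: V·X·(1 + k_d·θ_c) = Y·Q·(S₀ − S)·θ_c, so V = 0.490 × 484 × (2800 − 7.82) × 14.5 / [2730 × (1 + 0.0655 × 14.5)] = 9.6×10^6 / 5323 = 1804 m³.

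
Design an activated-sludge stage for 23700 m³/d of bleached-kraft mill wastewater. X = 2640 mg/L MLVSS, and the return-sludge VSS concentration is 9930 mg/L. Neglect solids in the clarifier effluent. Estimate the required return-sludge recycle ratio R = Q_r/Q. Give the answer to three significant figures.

R ≈ 0.362

Solids balance on the clarifier gives (1+R)X = R·X_r, so R = X/(X_r − X) = 2640 / (9930 − 2640) = 0.3621.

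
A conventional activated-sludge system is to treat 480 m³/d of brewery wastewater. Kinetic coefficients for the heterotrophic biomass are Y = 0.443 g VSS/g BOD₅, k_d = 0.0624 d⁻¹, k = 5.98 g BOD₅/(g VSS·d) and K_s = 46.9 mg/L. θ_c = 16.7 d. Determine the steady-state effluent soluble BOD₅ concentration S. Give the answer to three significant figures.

For a completely mixed reactor with recycle the Lawrence–McCarty relation gives S = K_s·(1 + k_d·θ_c) / [θ_c·(Y·k − k_d) − 1] = 46.9 × (1 + 0.0624 × 16.7) / [16.7 × (0.443 × 5.98 − 0.0624) − 1] = 95.77 / 42.20 = 2.270 mg/L.

S ≈ 2.27 mg/L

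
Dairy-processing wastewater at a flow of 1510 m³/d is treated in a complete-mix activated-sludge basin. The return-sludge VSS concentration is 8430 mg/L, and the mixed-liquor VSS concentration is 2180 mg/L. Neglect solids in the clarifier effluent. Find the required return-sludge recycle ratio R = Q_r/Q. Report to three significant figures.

Mass balance around the secondary clarifier (neglecting effluent solids): R = X / (X_r − X) = 2180 / (8430 − 2180) = 0.3488.

R ≈ 0.349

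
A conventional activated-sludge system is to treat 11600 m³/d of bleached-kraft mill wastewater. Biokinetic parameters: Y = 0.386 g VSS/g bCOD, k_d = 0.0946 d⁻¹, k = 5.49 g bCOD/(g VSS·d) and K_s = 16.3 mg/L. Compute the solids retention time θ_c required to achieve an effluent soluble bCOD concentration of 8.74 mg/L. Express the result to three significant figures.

Specific growth rate at S = 8.74 mg/L: μ = YkS/(K_s+S) = 0.386·5.49·8.74/(16.3+8.74) = 0.7397 d⁻¹.
1/θ_c = 0.7397 − 0.0946 = 0.6451 d⁻¹, so θ_c = 1.550 d.

θ_c ≈ 1.55 d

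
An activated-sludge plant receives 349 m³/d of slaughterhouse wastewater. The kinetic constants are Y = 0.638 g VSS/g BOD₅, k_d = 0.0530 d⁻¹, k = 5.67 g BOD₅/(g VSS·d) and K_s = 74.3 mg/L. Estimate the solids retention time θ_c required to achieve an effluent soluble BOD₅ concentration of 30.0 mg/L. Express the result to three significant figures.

Specific growth rate at S = 30.0 mg/L: μ = YkS/(K_s+S) = 0.638·5.67·30.0/(74.3+30.0) = 1.040 d⁻¹.
θ_c = 1/(μ − k_d) = 1/(1.040 − 0.0530) = 1/0.9875 = 1.013 d.

θ_c ≈ 1.01 d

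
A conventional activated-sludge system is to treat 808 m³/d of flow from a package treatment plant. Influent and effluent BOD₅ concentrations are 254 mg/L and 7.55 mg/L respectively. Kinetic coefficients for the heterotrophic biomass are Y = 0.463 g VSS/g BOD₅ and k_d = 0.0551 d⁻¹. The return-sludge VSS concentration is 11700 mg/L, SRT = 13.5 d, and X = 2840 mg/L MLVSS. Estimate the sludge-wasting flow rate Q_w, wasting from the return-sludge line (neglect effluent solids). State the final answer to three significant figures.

Q_w ≈ 4.52 m³/d

From the SRT design equation V = Y Q (S₀−S) θ_c / [X (1 + k_d θ_c)] = 0.463 × 808 × (254 − 7.55) × 13.5 / [2840 × (1 + 0.0551 × 13.5)] = 1.24×10^6 / 4953 = 251.3 m³.
θ_c = V·X/(Q_w·X_r) when wasting from the recycle, so Q_w = V·X/(θ_c·X_r) = 251.3 × 2840 / (13.5 × 11700) = 4.519 m³/d.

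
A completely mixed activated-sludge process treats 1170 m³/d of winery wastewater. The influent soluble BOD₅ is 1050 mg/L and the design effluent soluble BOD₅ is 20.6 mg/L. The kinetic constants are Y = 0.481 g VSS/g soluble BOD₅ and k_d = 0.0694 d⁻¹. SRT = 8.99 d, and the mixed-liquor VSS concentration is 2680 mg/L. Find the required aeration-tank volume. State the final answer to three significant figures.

From the SRT design equation V = Y Q (S₀−S) θ_c / [X (1 + k_d θ_c)] = 0.481 × 1170 × (1050 − 20.6) × 8.99 / [2680 × (1 + 0.0694 × 8.99)] = 5.21×10^6 / 4352 = 1197 m³.

V ≈ 1200 m³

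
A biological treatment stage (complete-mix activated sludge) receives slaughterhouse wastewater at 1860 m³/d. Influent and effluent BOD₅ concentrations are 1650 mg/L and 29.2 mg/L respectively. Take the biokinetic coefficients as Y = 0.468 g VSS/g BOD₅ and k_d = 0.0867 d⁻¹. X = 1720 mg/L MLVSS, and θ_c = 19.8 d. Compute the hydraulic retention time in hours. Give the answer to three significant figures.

Rearranging the biomass balance for a CMAS with decay, V = Y·Q·ΔS·θ_c / [X·(1+k_d θ_c)] = 0.468 × 1860 × (1650 − 29.2) × 19.8 / [1720 × (1 + 0.0867 × 19.8)] = 2.79×10^7 / 4673 = 5978 m³.
Hydraulic retention time τ = V/Q = 5978 / 1860 = 3.214 d = 77.14 h.

τ ≈ 77.1 h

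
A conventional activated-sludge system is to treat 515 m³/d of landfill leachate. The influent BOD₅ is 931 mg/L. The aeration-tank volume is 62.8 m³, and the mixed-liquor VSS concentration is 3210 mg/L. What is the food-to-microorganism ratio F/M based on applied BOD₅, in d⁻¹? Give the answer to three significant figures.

F/M ≈ 2.38 d⁻¹

F/M = Q·S₀ / (V·X) = 515 × 931 / (62.80 × 3210) = 2.378 g BOD₅·(g VSS·d)⁻¹.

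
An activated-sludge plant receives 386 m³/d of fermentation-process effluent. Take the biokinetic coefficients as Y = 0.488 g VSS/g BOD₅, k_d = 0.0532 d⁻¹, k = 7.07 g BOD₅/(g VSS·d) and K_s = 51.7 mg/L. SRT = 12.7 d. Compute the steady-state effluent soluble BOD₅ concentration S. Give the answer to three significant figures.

S ≈ 2.06 mg/L

Effluent substrate depends only on kinetics and SRT: S = K_s(1 + k_d θ_c) / [θ_c(Yk − k_d) − 1] = 51.7 × (1 + 0.0532 × 12.7) / [12.7 × (0.488 × 7.07 − 0.0532) − 1] = 86.63 / 42.14 = 2.056 mg/L.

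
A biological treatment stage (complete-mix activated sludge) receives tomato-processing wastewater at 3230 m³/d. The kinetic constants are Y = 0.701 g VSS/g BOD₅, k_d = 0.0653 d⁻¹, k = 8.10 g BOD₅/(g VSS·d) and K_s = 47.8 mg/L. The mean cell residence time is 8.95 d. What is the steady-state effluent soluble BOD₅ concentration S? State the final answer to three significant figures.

From the Monod/SRT balance for a CMAS, S = K_s·(1+k_d θ_c)/[θ_c·(Y k − k_d) − 1] = 47.8 × (1 + 0.0653 × 8.95) / [8.95 × (0.701 × 8.10 − 0.0653) − 1] = 75.74 / 49.23 = 1.538 mg/L.

S ≈ 1.54 mg/L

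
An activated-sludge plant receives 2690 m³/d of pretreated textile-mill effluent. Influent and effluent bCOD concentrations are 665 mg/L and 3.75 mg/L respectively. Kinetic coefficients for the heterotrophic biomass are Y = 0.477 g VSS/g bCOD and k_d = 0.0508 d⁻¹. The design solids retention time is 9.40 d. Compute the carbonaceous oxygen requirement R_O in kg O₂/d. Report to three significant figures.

R_O ≈ 963 kg O₂/d

Y_obs = Y / (1 + k_d θ_c) = 0.477 / (1 + 0.0508 × 9.40) = 0.477 / 1.478 = 0.3228.
Substrate removed = Q·(S₀ − S) = 2690 m³/d × (665 − 3.75) g/m³ = 1.78×10^6 g/d = 1779 kg/d.
Net sludge production P_X = 0.3228 × 1779 = 574.3 kg VSS/d.
Carbonaceous O₂ demand = substrate oxidised − cell-mass equivalent = 1779 − 1.42 × 574.3 = 963.3 kg O₂/d.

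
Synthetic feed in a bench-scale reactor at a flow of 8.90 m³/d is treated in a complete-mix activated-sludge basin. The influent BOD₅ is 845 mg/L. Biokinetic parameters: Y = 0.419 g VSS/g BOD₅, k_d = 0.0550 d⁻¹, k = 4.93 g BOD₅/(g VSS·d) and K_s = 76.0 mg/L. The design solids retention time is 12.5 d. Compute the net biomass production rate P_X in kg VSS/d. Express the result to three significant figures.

From the Monod/SRT balance for a CMAS, S = K_s·(1+k_d θ_c)/[θ_c·(Y k − k_d) − 1] = 76.0 × (1 + 0.0550 × 12.5) / [12.5 × (0.419 × 4.93 − 0.0550) − 1] = 128.2 / 24.13 = 5.314 mg/L.
Correct the yield for decay: Y_obs = Y/(1 + k_d θ_c) = 0.419 / (1 + 0.0550 × 12.5) = 0.419 / 1.688 = 0.2483.
Q·(S₀ − S) = 8.90 × (845 − 5.31) × 10⁻³ = 7.473 kg/d removed.
Biomass produced: P_X = Y_obs·Q·ΔS = 0.2483 × 7.473 ≈ 1.856 kg VSS/d.

P_X ≈ 1.86 kg VSS/d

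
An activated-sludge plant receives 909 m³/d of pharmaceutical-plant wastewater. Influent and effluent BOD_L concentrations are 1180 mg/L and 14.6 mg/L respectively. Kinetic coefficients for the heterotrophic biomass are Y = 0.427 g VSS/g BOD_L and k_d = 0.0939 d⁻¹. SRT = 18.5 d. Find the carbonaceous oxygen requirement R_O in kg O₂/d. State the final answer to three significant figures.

R_O ≈ 825 kg O₂/d

Y_obs = Y / (1 + k_d θ_c) = 0.427 / (1 + 0.0939 × 18.5) = 0.427 / 2.737 = 0.1560.
Mass of BOD_L removed per day: Q(S₀ − S) = 909 × 1165 g/m³ = 1059 kg/d.
P_X = Y_obs·Q·(S₀ − S) = 0.1560 × 1059 = 165.3 kg VSS/d.
R_O = Q·(S₀ − S) − 1.42·P_X = 1059 − 1.42 × 165.3 = 824.7 kg O₂/d.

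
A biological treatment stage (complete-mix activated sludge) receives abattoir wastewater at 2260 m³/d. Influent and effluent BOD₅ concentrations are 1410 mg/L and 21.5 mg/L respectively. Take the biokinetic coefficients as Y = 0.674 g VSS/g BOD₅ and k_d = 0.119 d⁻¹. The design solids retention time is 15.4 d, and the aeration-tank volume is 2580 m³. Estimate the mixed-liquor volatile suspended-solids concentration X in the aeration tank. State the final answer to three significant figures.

X = Y·Q·ΔS·θ_c / [V·(1 + k_d θ_c)] = 0.674 × 2260 × (1410 − 21.5) × 15.4 / [2580 × (1 + 0.119 × 15.4)] = 4457 mg/L.

X ≈ 4460 mg/L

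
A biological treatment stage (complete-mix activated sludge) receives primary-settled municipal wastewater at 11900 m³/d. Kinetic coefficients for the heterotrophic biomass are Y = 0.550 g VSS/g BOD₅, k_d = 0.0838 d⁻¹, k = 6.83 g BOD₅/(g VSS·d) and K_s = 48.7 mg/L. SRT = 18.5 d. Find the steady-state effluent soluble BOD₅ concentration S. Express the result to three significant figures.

Effluent substrate depends only on kinetics and SRT: S = K_s(1 + k_d θ_c) / [θ_c(Yk − k_d) − 1] = 48.7 × (1 + 0.0838 × 18.5) / [18.5 × (0.550 × 6.83 − 0.0838) − 1] = 124.2 / 66.94 = 1.855 mg/L.

S ≈ 1.86 mg/L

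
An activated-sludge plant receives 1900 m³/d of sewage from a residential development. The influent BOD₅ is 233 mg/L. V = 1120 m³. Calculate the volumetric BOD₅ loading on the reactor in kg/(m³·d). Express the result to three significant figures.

L_v ≈ 0.395 kg BOD₅/(m³·d)

L_v = Q S₀ / V = 1900 × 233 × 10⁻³ / 1120 = 0.3953 kg/(m³·d).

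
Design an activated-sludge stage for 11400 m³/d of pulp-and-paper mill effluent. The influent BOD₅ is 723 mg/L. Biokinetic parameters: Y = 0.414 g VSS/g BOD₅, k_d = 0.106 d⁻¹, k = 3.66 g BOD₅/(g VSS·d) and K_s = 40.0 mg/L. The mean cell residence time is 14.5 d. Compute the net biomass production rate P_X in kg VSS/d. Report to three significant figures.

P_X ≈ 1340 kg VSS/d

Effluent substrate depends only on kinetics and SRT: S = K_s(1 + k_d θ_c) / [θ_c(Yk − k_d) − 1] = 40.0 × (1 + 0.106 × 14.5) / [14.5 × (0.414 × 3.66 − 0.106) − 1] = 101.5 / 19.43 = 5.222 mg/L.
The observed yield is Y_obs = Y/(1 + k_d·θ_c) = 0.414 / (1 + 0.106 × 14.5) = 0.414 / 2.537 = 0.1632 g VSS per g BOD₅ removed.
Mass of BOD₅ removed per day: Q(S₀ − S) = 11400 × 717.8 g/m³ = 8183 kg/d.
Net biomass production P_X = Y_obs × Q·(S₀ − S) = 0.1632 × 8183 = 1335 kg VSS/d.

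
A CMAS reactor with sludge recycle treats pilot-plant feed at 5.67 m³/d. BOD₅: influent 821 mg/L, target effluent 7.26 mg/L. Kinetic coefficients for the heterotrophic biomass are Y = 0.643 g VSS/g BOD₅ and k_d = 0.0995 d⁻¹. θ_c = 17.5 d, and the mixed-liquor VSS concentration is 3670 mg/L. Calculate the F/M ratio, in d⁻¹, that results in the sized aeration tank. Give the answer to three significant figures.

Steady-state biomass mass balance: V·X·(1 + k_d·θ_c) = Y·Q·(S₀ − S)·θ_c, so V = 0.643 × 5.67 × (821 − 7.26) × 17.5 / [3670 × (1 + 0.0995 × 17.5)] = 5.19×10^4 / 10060 = 5.161 m³.
F/M = Q·S₀ / (V·X) = 5.67 × 821 / (5.161 × 3670) = 0.2458 g BOD₅·(g VSS·d)⁻¹.

F/M ≈ 0.246 d⁻¹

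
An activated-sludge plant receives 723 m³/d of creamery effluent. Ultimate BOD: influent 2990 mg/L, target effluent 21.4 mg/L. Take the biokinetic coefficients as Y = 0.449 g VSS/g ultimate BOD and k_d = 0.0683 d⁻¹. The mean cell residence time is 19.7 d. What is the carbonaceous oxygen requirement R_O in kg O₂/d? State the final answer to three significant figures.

Correct the yield for decay: Y_obs = Y/(1 + k_d θ_c) = 0.449 / (1 + 0.0683 × 19.7) = 0.449 / 2.346 = 0.1914.
Q·(S₀ − S) = 723 × (2990 − 21.4) × 10⁻³ = 2146 kg/d removed.
Biomass synthesised: P_X = Y_obs × 2146 = 410.9 kg VSS/d.
R_O = Q·ΔS − 1.42 P_X = 2146 − 583.4 = 1563 kg O₂/d.

R_O ≈ 1560 kg O₂/d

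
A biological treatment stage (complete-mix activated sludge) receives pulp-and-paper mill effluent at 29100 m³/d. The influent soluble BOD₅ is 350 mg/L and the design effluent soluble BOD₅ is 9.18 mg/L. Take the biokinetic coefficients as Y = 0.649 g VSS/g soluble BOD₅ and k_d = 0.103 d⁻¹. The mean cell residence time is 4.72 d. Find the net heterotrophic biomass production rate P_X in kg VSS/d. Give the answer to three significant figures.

Y_obs = Y / (1 + k_d θ_c) = 0.649 / (1 + 0.103 × 4.72) = 0.649 / 1.486 = 0.4367.
Mass of soluble BOD₅ removed per day: Q(S₀ − S) = 29100 × 340.8 g/m³ = 9918 kg/d.
Net biomass production P_X = Y_obs × Q·(S₀ − S) = 0.4367 × 9918 = 4331 kg VSS/d.

P_X ≈ 4330 kg VSS/d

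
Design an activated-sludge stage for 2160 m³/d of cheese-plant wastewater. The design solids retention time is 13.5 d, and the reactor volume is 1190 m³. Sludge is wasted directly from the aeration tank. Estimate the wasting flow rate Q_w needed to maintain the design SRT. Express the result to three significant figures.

Wasting from the aeration tank: Q_w = V / θ_c = 1190 / 13.5 = 88.15 m³/d.

Q_w ≈ 88.1 m³/d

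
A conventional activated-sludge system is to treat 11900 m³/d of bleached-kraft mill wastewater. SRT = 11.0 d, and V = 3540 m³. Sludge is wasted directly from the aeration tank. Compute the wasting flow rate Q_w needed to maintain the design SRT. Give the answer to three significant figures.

For wasting at MLVSS concentration, Q_w = V/θ_c = 3540/11.0 = 321.8 m³/d.

Q_w ≈ 322 m³/d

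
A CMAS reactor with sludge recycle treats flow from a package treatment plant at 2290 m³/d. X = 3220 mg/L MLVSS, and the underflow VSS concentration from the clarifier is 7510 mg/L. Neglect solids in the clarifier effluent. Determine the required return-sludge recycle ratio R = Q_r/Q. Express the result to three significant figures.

Solids balance on the clarifier gives (1+R)X = R·X_r, so R = X/(X_r − X) = 3220 / (7510 − 3220) = 0.7506.

R ≈ 0.751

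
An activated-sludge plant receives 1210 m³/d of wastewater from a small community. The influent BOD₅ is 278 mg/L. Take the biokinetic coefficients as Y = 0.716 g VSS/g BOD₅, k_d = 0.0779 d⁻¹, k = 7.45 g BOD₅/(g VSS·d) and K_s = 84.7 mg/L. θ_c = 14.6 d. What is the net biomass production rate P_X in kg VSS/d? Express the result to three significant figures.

From the Monod/SRT balance for a CMAS, S = K_s·(1+k_d θ_c)/[θ_c·(Y k − k_d) − 1] = 84.7 × (1 + 0.0779 × 14.6) / [14.6 × (0.716 × 7.45 − 0.0779) − 1] = 181.0 / 75.74 = 2.390 mg/L.
Y_obs = Y / (1 + k_d θ_c) = 0.716 / (1 + 0.0779 × 14.6) = 0.716 / 2.137 = 0.3350.
ΔS = 278 − 2.39 = 275.6 mg/L, so the substrate removal rate is 1210 × 275.6/1000 = 333.5 kg BOD₅/d.
So the net sludge growth is P_X = 0.3350 × 333.5 = 111.7 kg VSS/d.

P_X ≈ 112 kg VSS/d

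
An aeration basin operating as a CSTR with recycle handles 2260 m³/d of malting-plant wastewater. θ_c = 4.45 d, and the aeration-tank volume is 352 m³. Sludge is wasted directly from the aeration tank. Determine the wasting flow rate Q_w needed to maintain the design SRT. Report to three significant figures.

For wasting at MLVSS concentration, Q_w = V/θ_c = 352.0/4.45 = 79.10 m³/d.

Q_w ≈ 79.1 m³/d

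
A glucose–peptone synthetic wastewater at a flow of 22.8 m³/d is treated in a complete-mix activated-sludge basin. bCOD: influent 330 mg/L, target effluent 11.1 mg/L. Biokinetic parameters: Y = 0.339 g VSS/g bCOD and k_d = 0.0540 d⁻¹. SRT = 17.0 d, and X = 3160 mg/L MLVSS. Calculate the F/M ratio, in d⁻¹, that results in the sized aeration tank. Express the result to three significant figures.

F/M ≈ 0.344 d⁻¹

From the SRT design equation V = Y Q (S₀−S) θ_c / [X (1 + k_d θ_c)] = 0.339 × 22.8 × (330 − 11.1) × 17.0 / [3160 × (1 + 0.0540 × 17.0)] = 4.19×10^4 / 6061 = 6.914 m³.
F/M = applied load / biomass = Q·S₀/(V·X) = 22.8 × 330 / (6.914 × 3160) = 0.3444 d⁻¹.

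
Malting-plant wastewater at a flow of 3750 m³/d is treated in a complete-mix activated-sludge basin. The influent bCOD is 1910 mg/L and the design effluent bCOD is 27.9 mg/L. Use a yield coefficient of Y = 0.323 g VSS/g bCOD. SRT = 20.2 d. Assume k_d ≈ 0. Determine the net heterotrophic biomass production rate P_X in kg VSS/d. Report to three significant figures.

With endogenous decay neglected, the observed yield equals the true yield: Y_obs = Y = 0.323 g VSS/g bCOD.
Q·(S₀ − S) = 3750 × (1910 − 27.9) × 10⁻³ = 7058 kg/d removed.
So the net sludge growth is P_X = 0.3230 × 7058 = 2280 kg VSS/d.

P_X ≈ 2280 kg VSS/d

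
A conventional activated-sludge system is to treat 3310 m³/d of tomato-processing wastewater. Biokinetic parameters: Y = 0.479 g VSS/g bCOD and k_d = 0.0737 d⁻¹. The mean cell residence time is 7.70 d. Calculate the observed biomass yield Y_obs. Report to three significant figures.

Correct the yield for decay: Y_obs = Y/(1 + k_d θ_c) = 0.479 / (1 + 0.0737 × 7.70) = 0.479 / 1.567 = 0.3056.

Y_obs ≈ 0.306 g VSS/g bCOD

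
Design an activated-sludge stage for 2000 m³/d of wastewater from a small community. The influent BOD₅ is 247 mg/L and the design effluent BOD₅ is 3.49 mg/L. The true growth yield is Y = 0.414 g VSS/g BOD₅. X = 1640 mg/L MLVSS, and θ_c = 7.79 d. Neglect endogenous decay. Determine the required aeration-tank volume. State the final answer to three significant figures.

Biomass mass balance (decay neglected): V·X = Y·Q·(S₀ − S)·θ_c, so V = 0.414 × 2000 × (247 − 3.49) × 7.79 / 1640 = 957.7 m³.

V ≈ 958 m³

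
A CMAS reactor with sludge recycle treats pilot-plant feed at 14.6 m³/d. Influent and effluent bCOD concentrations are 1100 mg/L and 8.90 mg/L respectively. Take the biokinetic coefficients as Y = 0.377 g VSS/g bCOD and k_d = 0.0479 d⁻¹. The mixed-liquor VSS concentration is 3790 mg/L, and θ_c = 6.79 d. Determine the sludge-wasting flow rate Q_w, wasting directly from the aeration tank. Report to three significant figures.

Steady-state biomass mass balance: V·X·(1 + k_d·θ_c) = Y·Q·(S₀ − S)·θ_c, so V = 0.377 × 14.6 × (1100 − 8.90) × 6.79 / [3790 × (1 + 0.0479 × 6.79)] = 4.08×10^4 / 5023 = 8.119 m³.
For wasting at MLVSS concentration, Q_w = V/θ_c = 8.119/6.79 = 1.196 m³/d.

Q_w ≈ 1.20 m³/d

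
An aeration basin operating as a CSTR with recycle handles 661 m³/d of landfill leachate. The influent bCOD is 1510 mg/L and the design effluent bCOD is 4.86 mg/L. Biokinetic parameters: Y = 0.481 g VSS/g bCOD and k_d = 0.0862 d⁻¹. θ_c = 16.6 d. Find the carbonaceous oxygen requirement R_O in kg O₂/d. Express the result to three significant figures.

R_O ≈ 715 kg O₂/d

Y_obs = Y / (1 + k_d θ_c) = 0.481 / (1 + 0.0862 × 16.6) = 0.481 / 2.431 = 0.1979.
Q·(S₀ − S) = 661 × (1510 − 4.86) × 10⁻³ = 994.9 kg/d removed.
P_X = Y_obs·Q·(S₀ − S) = 0.1979 × 994.9 = 196.9 kg VSS/d.
Carbonaceous O₂ demand = substrate oxidised − cell-mass equivalent = 994.9 − 1.42 × 196.9 = 715.4 kg O₂/d.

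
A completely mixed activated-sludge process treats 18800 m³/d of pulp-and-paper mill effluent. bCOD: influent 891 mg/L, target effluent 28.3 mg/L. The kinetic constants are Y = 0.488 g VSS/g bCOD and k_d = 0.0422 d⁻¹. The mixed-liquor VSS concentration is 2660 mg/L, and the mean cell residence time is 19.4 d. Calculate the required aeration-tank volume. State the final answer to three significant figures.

V ≈ 31700 m³

Steady-state biomass mass balance: V·X·(1 + k_d·θ_c) = Y·Q·(S₀ − S)·θ_c, so V = 0.488 × 18800 × (891 − 28.3) × 19.4 / [2660 × (1 + 0.0422 × 19.4)] = 1.54×10^8 / 4838 = 31740 m³.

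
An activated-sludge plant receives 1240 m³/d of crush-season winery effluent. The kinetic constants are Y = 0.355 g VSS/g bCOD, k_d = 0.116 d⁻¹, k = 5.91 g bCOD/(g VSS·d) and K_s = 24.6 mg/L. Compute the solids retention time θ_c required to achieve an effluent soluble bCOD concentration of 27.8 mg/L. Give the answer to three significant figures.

θ_c ≈ 1.00 d

At the target effluent, Y k S/(K_s+S) = 0.355×5.91×27.8/52.40 = 1.113 d⁻¹.
θ_c = 1/(μ − k_d) = 1/(1.113 − 0.116) = 1/0.9971 = 1.003 d.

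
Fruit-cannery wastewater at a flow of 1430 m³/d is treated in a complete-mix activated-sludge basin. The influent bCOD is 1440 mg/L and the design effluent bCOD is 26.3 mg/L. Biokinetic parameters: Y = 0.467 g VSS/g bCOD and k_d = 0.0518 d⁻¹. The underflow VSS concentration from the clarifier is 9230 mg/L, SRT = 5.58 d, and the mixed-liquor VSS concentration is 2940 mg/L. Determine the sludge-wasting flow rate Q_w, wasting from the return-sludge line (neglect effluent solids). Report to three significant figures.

Steady-state biomass mass balance: V·X·(1 + k_d·θ_c) = Y·Q·(S₀ − S)·θ_c, so V = 0.467 × 1430 × (1440 − 26.3) × 5.58 / [2940 × (1 + 0.0518 × 5.58)] = 5.27×10^6 / 3790 = 1390 m³.
Q_w = (V·X)/(θ_c X_r) = 1390 × 2940 / (5.58 × 9230) = 79.35 m³/d.

Q_w ≈ 79.3 m³/d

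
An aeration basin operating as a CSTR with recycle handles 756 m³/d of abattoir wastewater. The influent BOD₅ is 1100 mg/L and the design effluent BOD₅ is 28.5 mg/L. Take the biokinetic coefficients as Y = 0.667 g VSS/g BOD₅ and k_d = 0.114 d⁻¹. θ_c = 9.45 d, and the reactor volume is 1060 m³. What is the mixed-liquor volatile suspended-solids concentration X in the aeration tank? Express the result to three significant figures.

X = Y·Q·ΔS·θ_c / [V·(1 + k_d θ_c)] = 0.667 × 756 × (1100 − 28.5) × 9.45 / [1060 × (1 + 0.114 × 9.45)] = 2319 mg/L.

X ≈ 2320 mg/L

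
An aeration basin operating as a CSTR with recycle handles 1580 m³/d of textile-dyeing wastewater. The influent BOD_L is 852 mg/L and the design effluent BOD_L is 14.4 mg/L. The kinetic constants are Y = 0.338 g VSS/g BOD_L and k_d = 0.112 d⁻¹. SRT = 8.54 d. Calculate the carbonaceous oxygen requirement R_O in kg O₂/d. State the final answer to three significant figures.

R_O ≈ 999 kg O₂/d

The observed yield is Y_obs = Y/(1 + k_d·θ_c) = 0.338 / (1 + 0.112 × 8.54) = 0.338 / 1.956 = 0.1728 g VSS per g BOD_L removed.
Substrate removed = Q·(S₀ − S) = 1580 m³/d × (852 − 14.4) g/m³ = 1.32×10^6 g/d = 1323 kg/d.
Biomass synthesised: P_X = Y_obs × 1323 = 228.6 kg VSS/d.
Carbonaceous O₂ demand = substrate oxidised − cell-mass equivalent = 1323 − 1.42 × 228.6 = 998.8 kg O₂/d.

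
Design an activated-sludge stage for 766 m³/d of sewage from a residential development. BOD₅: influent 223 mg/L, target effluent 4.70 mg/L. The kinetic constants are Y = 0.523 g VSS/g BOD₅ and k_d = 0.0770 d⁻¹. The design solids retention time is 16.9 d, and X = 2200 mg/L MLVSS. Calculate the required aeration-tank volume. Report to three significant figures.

Steady-state biomass mass balance: V·X·(1 + k_d·θ_c) = Y·Q·(S₀ − S)·θ_c, so V = 0.523 × 766 × (223 − 4.70) × 16.9 / [2200 × (1 + 0.0770 × 16.9)] = 1.48×10^6 / 5063 = 291.9 m³.

V ≈ 292 m³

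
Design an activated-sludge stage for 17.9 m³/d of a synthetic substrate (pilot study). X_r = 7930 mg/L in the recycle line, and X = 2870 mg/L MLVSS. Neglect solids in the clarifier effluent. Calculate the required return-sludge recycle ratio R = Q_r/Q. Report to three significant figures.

R = Q_r/Q = X/(X_r − X) = 2870 / (7930 − 2870) = 0.5672.

R ≈ 0.567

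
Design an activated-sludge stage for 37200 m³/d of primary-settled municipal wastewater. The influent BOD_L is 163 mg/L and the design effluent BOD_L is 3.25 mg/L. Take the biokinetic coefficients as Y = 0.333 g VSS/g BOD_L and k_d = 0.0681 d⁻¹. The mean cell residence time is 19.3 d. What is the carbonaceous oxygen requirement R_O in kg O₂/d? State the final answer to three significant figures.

R_O ≈ 4730 kg O₂/d

Correct the yield for decay: Y_obs = Y/(1 + k_d θ_c) = 0.333 / (1 + 0.0681 × 19.3) = 0.333 / 2.314 = 0.1439.
Mass of BOD_L removed per day: Q(S₀ − S) = 37200 × 159.8 g/m³ = 5943 kg/d.
Net sludge production P_X = 0.1439 × 5943 = 855.1 kg VSS/d.
Carbonaceous O₂ demand = substrate oxidised − cell-mass equivalent = 5943 − 1.42 × 855.1 = 4728 kg O₂/d.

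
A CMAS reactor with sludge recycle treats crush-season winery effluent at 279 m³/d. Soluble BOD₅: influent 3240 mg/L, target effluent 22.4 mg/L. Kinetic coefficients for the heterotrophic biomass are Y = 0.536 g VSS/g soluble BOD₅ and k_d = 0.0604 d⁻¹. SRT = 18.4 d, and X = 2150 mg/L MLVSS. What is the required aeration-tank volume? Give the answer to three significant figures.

From the SRT design equation V = Y Q (S₀−S) θ_c / [X (1 + k_d θ_c)] = 0.536 × 279 × (3240 − 22.4) × 18.4 / [2150 × (1 + 0.0604 × 18.4)] = 8.85×10^6 / 4539 = 1950 m³.

V ≈ 1950 m³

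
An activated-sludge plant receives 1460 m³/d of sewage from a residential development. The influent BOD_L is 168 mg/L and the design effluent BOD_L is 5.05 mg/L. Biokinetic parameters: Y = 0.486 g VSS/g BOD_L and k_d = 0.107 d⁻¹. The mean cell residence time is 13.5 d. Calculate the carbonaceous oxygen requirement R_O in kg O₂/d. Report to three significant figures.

Observed yield with endogenous decay: Y_obs = Y / (1 + k_d·θ_c) = 0.486 / (1 + 0.107 × 13.5) = 0.486 / 2.444 = 0.1988 g VSS/g BOD_L.
ΔS = 168 − 5.05 = 162.9 mg/L, so the substrate removal rate is 1460 × 162.9/1000 = 237.9 kg BOD_L/d.
P_X = Y_obs·Q·(S₀ − S) = 0.1988 × 237.9 = 47.30 kg VSS/d.
R_O = Q·ΔS − 1.42 P_X = 237.9 − 67.16 = 170.7 kg O₂/d.

R_O ≈ 171 kg O₂/d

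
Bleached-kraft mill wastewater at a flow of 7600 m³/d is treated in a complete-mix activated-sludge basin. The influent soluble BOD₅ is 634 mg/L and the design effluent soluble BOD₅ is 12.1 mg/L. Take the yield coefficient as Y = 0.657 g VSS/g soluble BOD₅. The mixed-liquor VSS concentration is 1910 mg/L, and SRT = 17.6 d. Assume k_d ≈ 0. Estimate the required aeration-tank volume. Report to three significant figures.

V·X = Y·Q·ΔS·θ_c gives V = 0.657 × 7600 × (634 − 12.1) × 17.6 / 1910 = 28614 m³.

V ≈ 28600 m³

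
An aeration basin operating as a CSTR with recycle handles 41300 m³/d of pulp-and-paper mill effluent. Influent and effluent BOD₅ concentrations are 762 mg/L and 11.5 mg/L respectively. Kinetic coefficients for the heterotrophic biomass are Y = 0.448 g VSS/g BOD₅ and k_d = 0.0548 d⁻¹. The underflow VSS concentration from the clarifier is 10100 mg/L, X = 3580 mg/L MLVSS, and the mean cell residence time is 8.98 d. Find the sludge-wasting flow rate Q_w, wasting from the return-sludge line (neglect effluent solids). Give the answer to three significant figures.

From the SRT design equation V = Y Q (S₀−S) θ_c / [X (1 + k_d θ_c)] = 0.448 × 41300 × (762 − 11.5) × 8.98 / [3580 × (1 + 0.0548 × 8.98)] = 1.25×10^8 / 5342 = 23344 m³.
Wasting from the return line (neglecting effluent solids): Q_w = V·X / (θ_c·X_r) = 23344 × 3580 / (8.98 × 10100) = 921.4 m³/d.

Q_w ≈ 921 m³/d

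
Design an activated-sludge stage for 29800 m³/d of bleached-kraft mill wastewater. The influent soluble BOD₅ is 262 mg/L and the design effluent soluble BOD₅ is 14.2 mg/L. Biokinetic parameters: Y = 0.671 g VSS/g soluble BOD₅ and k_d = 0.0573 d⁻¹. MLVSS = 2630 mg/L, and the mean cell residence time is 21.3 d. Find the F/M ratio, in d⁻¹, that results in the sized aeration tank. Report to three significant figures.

F/M ≈ 0.164 d⁻¹

Steady-state biomass mass balance: V·X·(1 + k_d·θ_c) = Y·Q·(S₀ − S)·θ_c, so V = 0.671 × 29800 × (262 − 14.2) × 21.3 / [2630 × (1 + 0.0573 × 21.3)] = 1.06×10^8 / 5840 = 18072 m³.
Food-to-microorganism ratio F/M = Q S₀ / (V X) = 29800 × 262 / (18072 × 2630) = 0.1643 d⁻¹.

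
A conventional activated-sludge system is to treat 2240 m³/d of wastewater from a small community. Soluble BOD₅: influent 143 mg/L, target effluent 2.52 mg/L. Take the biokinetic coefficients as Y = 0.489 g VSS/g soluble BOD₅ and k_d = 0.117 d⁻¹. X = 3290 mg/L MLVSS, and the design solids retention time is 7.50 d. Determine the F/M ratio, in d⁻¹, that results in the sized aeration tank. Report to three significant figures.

Rearranging the biomass balance for a CMAS with decay, V = Y·Q·ΔS·θ_c / [X·(1+k_d θ_c)] = 0.489 × 2240 × (143 − 2.52) × 7.50 / [3290 × (1 + 0.117 × 7.50)] = 1.15×10^6 / 6177 = 186.8 m³.
F/M = applied load / biomass = Q·S₀/(V·X) = 2240 × 143 / (186.8 × 3290) = 0.5211 d⁻¹.

F/M ≈ 0.521 d⁻¹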